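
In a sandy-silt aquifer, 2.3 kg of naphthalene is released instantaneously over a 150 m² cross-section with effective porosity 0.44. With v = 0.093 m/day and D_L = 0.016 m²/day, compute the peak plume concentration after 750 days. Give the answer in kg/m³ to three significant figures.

0.00284 kg/m³

The peak of an instantaneous 1D plume sits at x = vt; there the Gaussian factor is 1 and C_max = M/(n_e·A·√(4πDt)), where n_e·A is the pore area the mass is dissolved in.
√(4πDt) = √(4π × 0.016 × 750) = 12.28 m, so C_max = 2.3/(0.44 × 150 × 12.28) = 0.00284 kg/m³.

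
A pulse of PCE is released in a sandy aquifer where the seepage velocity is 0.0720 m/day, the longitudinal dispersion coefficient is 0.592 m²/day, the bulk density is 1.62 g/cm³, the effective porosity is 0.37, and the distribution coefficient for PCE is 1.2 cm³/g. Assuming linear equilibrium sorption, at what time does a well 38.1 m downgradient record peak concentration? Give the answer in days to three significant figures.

Retardation factor R = 1 + ρ_b·K_d/n = 1 + 1.62 × 1.2/0.37 = 6.254.
Sorption retards both mechanisms: v_R = v/R = 0.01151 m/day, D_R = D/R = 0.09466 m²/day.
Peak time from v_R²t² + 2D_R t − x² = 0: t = (√(D_R² + v_R²x²) − D_R)/v_R².
√(D_R² + v_R²x²) = √(0.09466² + 0.01151² × 38.1²) = 0.4486; v_R² = 0.0001325.
t = (0.4486 − 0.09466)/0.0001325 = 2670 days.

2670 days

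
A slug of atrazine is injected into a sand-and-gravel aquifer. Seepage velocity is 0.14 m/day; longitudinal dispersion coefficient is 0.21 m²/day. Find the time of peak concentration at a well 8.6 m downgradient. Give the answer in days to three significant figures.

For the 1D instantaneous-source solution, setting ∂C/∂t = 0 at fixed x gives v²t² + 2Dt − x² = 0, so t = (√(D² + v²x²) − D)/v².
√(D² + v²x²) = √(0.21² + 0.14² × 8.6²) = 1.222; v² = 0.0196.
t = (1.222 − 0.21)/0.0196 = 51.6 days (vs. the pure-advection estimate x/v = 61.4 d).

51.6 days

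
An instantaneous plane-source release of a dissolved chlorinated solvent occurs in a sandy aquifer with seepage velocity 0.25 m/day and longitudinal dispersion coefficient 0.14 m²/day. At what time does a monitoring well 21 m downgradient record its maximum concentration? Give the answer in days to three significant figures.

81.8 days

For the 1D instantaneous-source solution, setting ∂C/∂t = 0 at fixed x gives v²t² + 2Dt − x² = 0, so t = (√(D² + v²x²) − D)/v².
√(D² + v²x²) = √(0.14² + 0.25² × 21²) = 5.252; v² = 0.0625.
t = (5.252 − 0.14)/0.0625 = 81.8 days (vs. the pure-advection estimate x/v = 84.0 d).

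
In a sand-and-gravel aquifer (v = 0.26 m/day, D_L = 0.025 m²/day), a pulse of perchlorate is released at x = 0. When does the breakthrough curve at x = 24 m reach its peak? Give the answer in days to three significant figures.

For the 1D instantaneous-source solution, setting ∂C/∂t = 0 at fixed x gives v²t² + 2Dt − x² = 0, so t = (√(D² + v²x²) − D)/v².
√(D² + v²x²) = √(0.025² + 0.26² × 24²) = 6.240; v² = 0.0676.
t = (6.240 − 0.025)/0.0676 = 91.9 days (vs. the pure-advection estimate x/v = 92.3 d).

91.9 days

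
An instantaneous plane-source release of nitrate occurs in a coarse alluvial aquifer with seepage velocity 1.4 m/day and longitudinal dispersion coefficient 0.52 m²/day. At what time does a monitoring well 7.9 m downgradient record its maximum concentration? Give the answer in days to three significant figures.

For the 1D instantaneous-source solution, setting ∂C/∂t = 0 at fixed x gives v²t² + 2Dt − x² = 0, so t = (√(D² + v²x²) − D)/v².
√(D² + v²x²) = √(0.52² + 1.4² × 7.9²) = 11.07; v² = 1.96.
t = (11.07 − 0.52)/1.96 = 5.38 days (vs. the pure-advection estimate x/v = 5.64 d).

5.38 days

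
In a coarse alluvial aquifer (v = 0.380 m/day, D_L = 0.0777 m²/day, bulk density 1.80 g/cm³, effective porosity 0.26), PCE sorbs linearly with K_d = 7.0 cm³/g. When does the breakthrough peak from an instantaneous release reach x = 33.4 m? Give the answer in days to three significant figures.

Retardation factor R = 1 + ρ_b·K_d/n = 1 + 1.80 × 7.0/0.26 = 49.46.
Sorption retards both mechanisms: v_R = v/R = 0.007683 m/day, D_R = D/R = 0.001571 m²/day.
Peak time from v_R²t² + 2D_R t − x² = 0: t = (√(D_R² + v_R²x²) − D_R)/v_R².
√(D_R² + v_R²x²) = √(0.001571² + 0.007683² × 33.4²) = 0.2566; v_R² = 5.903e-05.
t = (0.2566 − 0.001571)/5.903e-05 = 4320 days.

4320 days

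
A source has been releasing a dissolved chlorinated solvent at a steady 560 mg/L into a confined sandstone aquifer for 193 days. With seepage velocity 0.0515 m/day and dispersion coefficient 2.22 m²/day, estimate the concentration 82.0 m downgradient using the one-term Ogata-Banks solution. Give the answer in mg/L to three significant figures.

For a continuous step input, C/C₀ ≈ ½·erfc((x−vt)/(2√(Dt))).
vt = 0.0515 × 193 = 9.9395 m and 2√(Dt) = 2√(2.22 × 193) = 41.40 m.
Argument (x−vt)/(2√(Dt)) = (82.0 − 9.9395)/41.40 = 1.741; ½·erfc(1.741) = 0.006905.
C = 560 × 0.006905 = 3.87 mg/L.

3.87 mg/L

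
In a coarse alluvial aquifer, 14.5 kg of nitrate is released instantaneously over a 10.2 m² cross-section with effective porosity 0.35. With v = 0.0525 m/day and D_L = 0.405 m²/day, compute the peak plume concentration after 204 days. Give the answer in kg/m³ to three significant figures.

The peak of an instantaneous 1D plume sits at x = vt; there the Gaussian factor is 1 and C_max = M/(n_e·A·√(4πDt)), where n_e·A is the pore area the mass is dissolved in.
√(4πDt) = √(4π × 0.405 × 204) = 32.22 m, so C_max = 14.5/(0.35 × 10.2 × 32.22) = 0.126 kg/m³.

0.126 kg/m³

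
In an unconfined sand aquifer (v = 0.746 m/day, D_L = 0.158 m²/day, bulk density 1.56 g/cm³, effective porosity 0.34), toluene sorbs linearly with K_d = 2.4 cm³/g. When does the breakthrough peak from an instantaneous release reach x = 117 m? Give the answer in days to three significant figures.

1880 days

Retardation factor R = 1 + ρ_b·K_d/n = 1 + 1.56 × 2.4/0.34 = 12.01.
Sorption retards both mechanisms: v_R = v/R = 0.06211 m/day, D_R = D/R = 0.01316 m²/day.
Peak time from v_R²t² + 2D_R t − x² = 0: t = (√(D_R² + v_R²x²) − D_R)/v_R².
√(D_R² + v_R²x²) = √(0.01316² + 0.06211² × 117²) = 7.267; v_R² = 0.003858.
t = (7.267 − 0.01316)/0.003858 = 1880 days.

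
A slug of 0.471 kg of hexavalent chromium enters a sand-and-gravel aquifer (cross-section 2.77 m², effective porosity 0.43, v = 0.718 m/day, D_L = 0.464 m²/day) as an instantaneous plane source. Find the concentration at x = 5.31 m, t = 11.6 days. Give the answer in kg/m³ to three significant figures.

For an instantaneous plane source, C(x,t) = M/(n_e·A·√(4πDt)) · exp(−(x−vt)²/(4Dt)), with n_e·A the pore (flow) area.
Plume center vt = 0.718 × 11.6 = 8.3288 m, so the well at 5.31 m is 3.0188 m upgradient of the peak.
√(4πDt) = 8.224 m, giving peak height M/(n_e·A·√(4πDt)) = 0.471/(0.43 × 2.77 × 8.224) = 0.04808 kg/m³.
(x−vt)²/(4Dt) = (-3.0188)²/(4 × 0.464 × 11.6) = 0.4233; exp(−0.4233) = 0.6549.
C = 0.04808 × 0.6549 = 0.0315 kg/m³.

0.0315 kg/m³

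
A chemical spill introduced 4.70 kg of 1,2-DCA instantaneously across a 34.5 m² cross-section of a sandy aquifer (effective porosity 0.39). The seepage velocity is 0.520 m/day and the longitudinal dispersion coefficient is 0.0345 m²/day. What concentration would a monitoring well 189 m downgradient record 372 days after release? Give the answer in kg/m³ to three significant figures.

0.0187 kg/m³

For an instantaneous plane source, C(x,t) = M/(n_e·A·√(4πDt)) · exp(−(x−vt)²/(4Dt)), with n_e·A the pore (flow) area.
Plume center vt = 0.520 × 372 = 193.44 m, so the well at 189 m is 4.44 m upgradient of the peak.
√(4πDt) = 12.70 m, giving peak height M/(n_e·A·√(4πDt)) = 4.70/(0.39 × 34.5 × 12.70) = 0.02750 kg/m³.
(x−vt)²/(4Dt) = (-4.44)²/(4 × 0.0345 × 372) = 0.3840; exp(−0.3840) = 0.6811.
C = 0.02750 × 0.6811 = 0.0187 kg/m³.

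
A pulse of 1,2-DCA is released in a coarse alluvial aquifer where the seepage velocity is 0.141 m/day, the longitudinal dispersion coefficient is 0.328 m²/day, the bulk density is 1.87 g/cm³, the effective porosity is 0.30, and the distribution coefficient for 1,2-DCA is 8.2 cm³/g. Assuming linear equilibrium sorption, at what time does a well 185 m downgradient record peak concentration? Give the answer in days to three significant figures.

67500 days

Retardation factor R = 1 + ρ_b·K_d/n = 1 + 1.87 × 8.2/0.30 = 52.11.
Sorption retards both mechanisms: v_R = v/R = 0.002706 m/day, D_R = D/R = 0.006294 m²/day.
Peak time from v_R²t² + 2D_R t − x² = 0: t = (√(D_R² + v_R²x²) − D_R)/v_R².
√(D_R² + v_R²x²) = √(0.006294² + 0.002706² × 185²) = 0.5006; v_R² = 7.322e-06.
t = (0.5006 − 0.006294)/7.322e-06 = 67500 days.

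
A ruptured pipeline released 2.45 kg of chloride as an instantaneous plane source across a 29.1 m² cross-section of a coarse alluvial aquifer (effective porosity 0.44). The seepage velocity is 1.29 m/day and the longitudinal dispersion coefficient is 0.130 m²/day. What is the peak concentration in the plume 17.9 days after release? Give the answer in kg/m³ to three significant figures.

The peak of an instantaneous 1D plume sits at x = vt; there the Gaussian factor is 1 and C_max = M/(n_e·A·√(4πDt)), where n_e·A is the pore area the mass is dissolved in.
√(4πDt) = √(4π × 0.130 × 17.9) = 5.408 m, so C_max = 2.45/(0.44 × 29.1 × 5.408) = 0.0354 kg/m³.

0.0354 kg/m³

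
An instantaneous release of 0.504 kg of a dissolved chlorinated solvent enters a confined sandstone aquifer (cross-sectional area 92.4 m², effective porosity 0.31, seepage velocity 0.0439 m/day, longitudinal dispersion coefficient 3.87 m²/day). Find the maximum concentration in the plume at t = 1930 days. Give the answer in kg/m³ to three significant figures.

The peak of an instantaneous 1D plume sits at x = vt; there the Gaussian factor is 1 and C_max = M/(n_e·A·√(4πDt)), where n_e·A is the pore area the mass is dissolved in.
√(4πDt) = √(4π × 3.87 × 1930) = 306.4 m, so C_max = 0.504/(0.31 × 92.4 × 306.4) = 5.74e-05 kg/m³.

5.74e-05 kg/m³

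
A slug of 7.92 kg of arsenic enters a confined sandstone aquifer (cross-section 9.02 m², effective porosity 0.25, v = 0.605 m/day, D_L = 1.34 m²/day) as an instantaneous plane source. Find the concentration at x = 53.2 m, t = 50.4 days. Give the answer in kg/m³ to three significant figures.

For an instantaneous plane source, C(x,t) = M/(n_e·A·√(4πDt)) · exp(−(x−vt)²/(4Dt)), with n_e·A the pore (flow) area.
Plume center vt = 0.605 × 50.4 = 30.492 m, so the well at 53.2 m is 22.708 m downgradient of the peak.
√(4πDt) = 29.13 m, giving peak height M/(n_e·A·√(4πDt)) = 7.92/(0.25 × 9.02 × 29.13) = 0.1206 kg/m³.
(x−vt)²/(4Dt) = (22.708)²/(4 × 1.34 × 50.4) = 1.909; exp(−1.909) = 0.1482.
C = 0.1206 × 0.1482 = 0.0179 kg/m³.

0.0179 kg/m³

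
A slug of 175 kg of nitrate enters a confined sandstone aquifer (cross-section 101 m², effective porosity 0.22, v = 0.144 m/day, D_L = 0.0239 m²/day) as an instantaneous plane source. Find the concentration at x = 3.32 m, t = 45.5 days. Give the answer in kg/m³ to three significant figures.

0.193 kg/m³

For an instantaneous plane source, C(x,t) = M/(n_e·A·√(4πDt)) · exp(−(x−vt)²/(4Dt)), with n_e·A the pore (flow) area.
Plume center vt = 0.144 × 45.5 = 6.552 m, so the well at 3.32 m is 3.232 m upgradient of the peak.
√(4πDt) = 3.697 m, giving peak height M/(n_e·A·√(4πDt)) = 175/(0.22 × 101 × 3.697) = 2.130 kg/m³.
(x−vt)²/(4Dt) = (-3.232)²/(4 × 0.0239 × 45.5) = 2.401; exp(−2.401) = 0.09063.
C = 2.130 × 0.09063 = 0.193 kg/m³.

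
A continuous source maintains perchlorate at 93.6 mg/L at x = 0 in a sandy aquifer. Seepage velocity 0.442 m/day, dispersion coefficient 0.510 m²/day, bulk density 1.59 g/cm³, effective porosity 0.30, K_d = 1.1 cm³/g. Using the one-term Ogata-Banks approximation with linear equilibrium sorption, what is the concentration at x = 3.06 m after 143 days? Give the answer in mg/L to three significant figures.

85.2 mg/L

Retardation factor R = 1 + ρ_b·K_d/n = 1 + 1.59 × 1.1/0.30 = 6.830.
Sorption retards both mechanisms: v_R = v/R = 0.06471 m/day, D_R = D/R = 0.07467 m²/day.
v_R·t = 0.06471 × 143 = 9.25353 m; 2√(D_R t) = 6.535 m; argument = (3.06 − 9.25353)/6.535 = -0.9477.
C = C₀ × ½·erfc(-0.9477) = 93.6 × 0.9099 = 85.2 mg/L.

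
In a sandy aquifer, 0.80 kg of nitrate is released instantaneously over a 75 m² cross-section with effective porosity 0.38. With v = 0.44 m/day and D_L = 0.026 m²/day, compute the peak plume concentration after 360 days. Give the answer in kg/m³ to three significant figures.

The peak of an instantaneous 1D plume sits at x = vt; there the Gaussian factor is 1 and C_max = M/(n_e·A·√(4πDt)), where n_e·A is the pore area the mass is dissolved in.
√(4πDt) = √(4π × 0.026 × 360) = 10.85 m, so C_max = 0.80/(0.38 × 75 × 10.85) = 0.00259 kg/m³.

0.00259 kg/m³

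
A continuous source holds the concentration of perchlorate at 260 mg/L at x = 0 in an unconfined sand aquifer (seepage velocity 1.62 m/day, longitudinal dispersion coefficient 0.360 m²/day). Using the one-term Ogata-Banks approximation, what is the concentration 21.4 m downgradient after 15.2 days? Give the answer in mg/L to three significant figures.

For a continuous step input, C/C₀ ≈ ½·erfc((x−vt)/(2√(Dt))).
vt = 1.62 × 15.2 = 24.624 m and 2√(Dt) = 2√(0.360 × 15.2) = 4.678 m.
Argument (x−vt)/(2√(Dt)) = (21.4 − 24.624)/4.678 = -0.6892; ½·erfc(-0.6892) = 0.8351.
C = 260 × 0.8351 = 217 mg/L.

217 mg/L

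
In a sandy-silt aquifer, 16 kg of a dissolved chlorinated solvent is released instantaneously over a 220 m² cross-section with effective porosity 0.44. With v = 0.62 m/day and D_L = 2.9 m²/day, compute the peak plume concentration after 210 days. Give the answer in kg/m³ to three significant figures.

0.00189 kg/m³

The peak of an instantaneous 1D plume sits at x = vt; there the Gaussian factor is 1 and C_max = M/(n_e·A·√(4πDt)), where n_e·A is the pore area the mass is dissolved in.
√(4πDt) = √(4π × 2.9 × 210) = 87.48 m, so C_max = 16/(0.44 × 220 × 87.48) = 0.00189 kg/m³.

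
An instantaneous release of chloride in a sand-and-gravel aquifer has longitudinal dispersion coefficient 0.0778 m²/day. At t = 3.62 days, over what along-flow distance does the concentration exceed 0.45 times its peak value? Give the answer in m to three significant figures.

1.90 m

The plume is Gaussian with σ = √(2Dt) = √(2 × 0.0778 × 3.62) = 0.7505 m.
C/C_peak = exp(−Δx²/(2σ²)) = 0.45 ⇒ Δx = σ·√(−2 ln 0.45) = 0.7505 × 1.264 = 0.9486 m.
Width = 2Δx = 1.90 m.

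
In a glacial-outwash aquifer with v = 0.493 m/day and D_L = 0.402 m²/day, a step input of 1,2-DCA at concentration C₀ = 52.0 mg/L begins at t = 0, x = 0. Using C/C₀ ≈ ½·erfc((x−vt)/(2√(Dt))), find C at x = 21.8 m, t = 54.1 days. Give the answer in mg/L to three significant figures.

40.0 mg/L

For a continuous step input, C/C₀ ≈ ½·erfc((x−vt)/(2√(Dt))).
vt = 0.493 × 54.1 = 26.6713 m and 2√(Dt) = 2√(0.402 × 54.1) = 9.327 m.
Argument (x−vt)/(2√(Dt)) = (21.8 − 26.6713)/9.327 = -0.5223; ½·erfc(-0.5223) = 0.7699.
C = 52.0 × 0.7699 = 40.0 mg/L.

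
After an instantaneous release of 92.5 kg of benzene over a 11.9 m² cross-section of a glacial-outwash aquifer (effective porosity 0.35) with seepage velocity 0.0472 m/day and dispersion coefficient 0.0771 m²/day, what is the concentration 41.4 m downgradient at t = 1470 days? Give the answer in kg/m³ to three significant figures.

0.105 kg/m³

For an instantaneous plane source, C(x,t) = M/(n_e·A·√(4πDt)) · exp(−(x−vt)²/(4Dt)), with n_e·A the pore (flow) area.
Plume center vt = 0.0472 × 1470 = 69.384 m, so the well at 41.4 m is 27.984 m upgradient of the peak.
√(4πDt) = 37.74 m, giving peak height M/(n_e·A·√(4πDt)) = 92.5/(0.35 × 11.9 × 37.74) = 0.5885 kg/m³.
(x−vt)²/(4Dt) = (-27.984)²/(4 × 0.0771 × 1470) = 1.727; exp(−1.727) = 0.1778.
C = 0.5885 × 0.1778 = 0.105 kg/m³.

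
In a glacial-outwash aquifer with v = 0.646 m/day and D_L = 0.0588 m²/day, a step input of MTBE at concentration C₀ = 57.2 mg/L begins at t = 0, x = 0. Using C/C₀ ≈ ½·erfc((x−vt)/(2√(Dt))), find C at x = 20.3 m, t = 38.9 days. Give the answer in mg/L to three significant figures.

56.5 mg/L

For a continuous step input, C/C₀ ≈ ½·erfc((x−vt)/(2√(Dt))).
vt = 0.646 × 38.9 = 25.1294 m and 2√(Dt) = 2√(0.0588 × 38.9) = 3.025 m.
Argument (x−vt)/(2√(Dt)) = (20.3 − 25.1294)/3.025 = -1.596; ½·erfc(-1.596) = 0.9880.
C = 57.2 × 0.9880 = 56.5 mg/L.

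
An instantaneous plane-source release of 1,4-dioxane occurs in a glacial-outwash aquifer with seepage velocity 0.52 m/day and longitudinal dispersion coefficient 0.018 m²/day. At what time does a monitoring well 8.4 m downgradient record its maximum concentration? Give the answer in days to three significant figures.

For the 1D instantaneous-source solution, setting ∂C/∂t = 0 at fixed x gives v²t² + 2Dt − x² = 0, so t = (√(D² + v²x²) − D)/v².
√(D² + v²x²) = √(0.018² + 0.52² × 8.4²) = 4.368; v² = 0.2704.
t = (4.368 − 0.018)/0.2704 = 16.1 days (vs. the pure-advection estimate x/v = 16.2 d).

16.1 days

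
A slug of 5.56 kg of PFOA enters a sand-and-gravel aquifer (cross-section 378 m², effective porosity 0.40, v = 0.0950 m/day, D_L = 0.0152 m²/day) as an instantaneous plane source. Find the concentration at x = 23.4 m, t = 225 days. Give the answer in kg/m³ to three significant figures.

0.00416 kg/m³

For an instantaneous plane source, C(x,t) = M/(n_e·A·√(4πDt)) · exp(−(x−vt)²/(4Dt)), with n_e·A the pore (flow) area.
Plume center vt = 0.0950 × 225 = 21.375 m, so the well at 23.4 m is 2.025 m downgradient of the peak.
√(4πDt) = 6.556 m, giving peak height M/(n_e·A·√(4πDt)) = 5.56/(0.40 × 378 × 6.556) = 0.005609 kg/m³.
(x−vt)²/(4Dt) = (2.025)²/(4 × 0.0152 × 225) = 0.2998; exp(−0.2998) = 0.7410.
C = 0.005609 × 0.7410 = 0.00416 kg/m³.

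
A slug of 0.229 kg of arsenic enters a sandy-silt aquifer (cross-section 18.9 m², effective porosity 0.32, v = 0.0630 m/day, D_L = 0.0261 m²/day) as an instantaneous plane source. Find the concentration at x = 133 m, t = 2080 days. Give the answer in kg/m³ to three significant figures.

For an instantaneous plane source, C(x,t) = M/(n_e·A·√(4πDt)) · exp(−(x−vt)²/(4Dt)), with n_e·A the pore (flow) area.
Plume center vt = 0.0630 × 2080 = 131.04 m, so the well at 133 m is 1.96 m downgradient of the peak.
√(4πDt) = 26.12 m, giving peak height M/(n_e·A·√(4πDt)) = 0.229/(0.32 × 18.9 × 26.12) = 0.001450 kg/m³.
(x−vt)²/(4Dt) = (1.96)²/(4 × 0.0261 × 2080) = 0.01769; exp(−0.01769) = 0.9825.
C = 0.001450 × 0.9825 = 0.00142 kg/m³.

0.00142 kg/m³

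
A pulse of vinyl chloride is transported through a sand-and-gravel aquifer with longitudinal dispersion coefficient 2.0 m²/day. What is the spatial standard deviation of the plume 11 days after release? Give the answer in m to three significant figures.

6.63 m

Dispersive spreading gives a Gaussian with σ² = 2Dt; advection only shifts the center.
σ = √(2 × 2.0 × 11) = 6.63 m.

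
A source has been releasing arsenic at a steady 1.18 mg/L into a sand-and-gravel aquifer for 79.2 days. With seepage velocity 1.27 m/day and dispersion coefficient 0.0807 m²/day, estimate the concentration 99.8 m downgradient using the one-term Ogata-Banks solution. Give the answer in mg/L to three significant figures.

0.692 mg/L

For a continuous step input, C/C₀ ≈ ½·erfc((x−vt)/(2√(Dt))).
vt = 1.27 × 79.2 = 100.584 m and 2√(Dt) = 2√(0.0807 × 79.2) = 5.056 m.
Argument (x−vt)/(2√(Dt)) = (99.8 − 100.584)/5.056 = -0.1551; ½·erfc(-0.1551) = 0.5868.
C = 1.18 × 0.5868 = 0.692 mg/L.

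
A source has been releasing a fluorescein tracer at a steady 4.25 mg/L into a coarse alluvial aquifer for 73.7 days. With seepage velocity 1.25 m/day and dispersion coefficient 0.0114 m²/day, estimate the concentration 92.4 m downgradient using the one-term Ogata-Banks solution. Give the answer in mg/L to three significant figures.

For a continuous step input, C/C₀ ≈ ½·erfc((x−vt)/(2√(Dt))).
vt = 1.25 × 73.7 = 92.125 m and 2√(Dt) = 2√(0.0114 × 73.7) = 1.833 m.
Argument (x−vt)/(2√(Dt)) = (92.4 − 92.125)/1.833 = 0.1500; ½·erfc(0.1500) = 0.4160.
C = 4.25 × 0.4160 = 1.77 mg/L.

1.77 mg/L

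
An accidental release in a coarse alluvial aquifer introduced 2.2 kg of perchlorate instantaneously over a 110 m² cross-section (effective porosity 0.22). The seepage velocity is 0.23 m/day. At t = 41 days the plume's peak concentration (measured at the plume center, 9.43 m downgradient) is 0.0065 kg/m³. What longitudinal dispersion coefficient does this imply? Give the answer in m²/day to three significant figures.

At the plume center C_max = M/(n_e·A·√(4πDt)), so D = M²/(4πt·(n_e·A·C_max)²).
n_e·A·C_max = 0.22 × 110 × 0.0065 = 0.1573 kg/m.
D = 2.2²/(4π × 41 × 0.1573²) = 0.380 m²/day.

0.380 m²/day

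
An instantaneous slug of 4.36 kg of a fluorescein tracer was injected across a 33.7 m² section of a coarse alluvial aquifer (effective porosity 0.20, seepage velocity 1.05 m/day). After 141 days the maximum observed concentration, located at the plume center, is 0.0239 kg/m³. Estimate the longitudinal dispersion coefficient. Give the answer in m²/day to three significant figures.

At the plume center C_max = M/(n_e·A·√(4πDt)), so D = M²/(4πt·(n_e·A·C_max)²).
n_e·A·C_max = 0.20 × 33.7 × 0.0239 = 0.1611 kg/m.
D = 4.36²/(4π × 141 × 0.1611²) = 0.413 m²/day.

0.413 m²/day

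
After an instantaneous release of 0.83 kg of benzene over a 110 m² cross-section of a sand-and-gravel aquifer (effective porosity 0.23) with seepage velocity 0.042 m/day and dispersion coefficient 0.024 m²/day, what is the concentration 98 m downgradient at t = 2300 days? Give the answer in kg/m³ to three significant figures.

0.00123 kg/m³

For an instantaneous plane source, C(x,t) = M/(n_e·A·√(4πDt)) · exp(−(x−vt)²/(4Dt)), with n_e·A the pore (flow) area.
Plume center vt = 0.042 × 2300 = 96.6 m, so the well at 98 m is 1.4 m downgradient of the peak.
√(4πDt) = 26.34 m, giving peak height M/(n_e·A·√(4πDt)) = 0.83/(0.23 × 110 × 26.34) = 0.001245 kg/m³.
(x−vt)²/(4Dt) = (1.4)²/(4 × 0.024 × 2300) = 0.008877; exp(−0.008877) = 0.9912.
C = 0.001245 × 0.9912 = 0.00123 kg/m³.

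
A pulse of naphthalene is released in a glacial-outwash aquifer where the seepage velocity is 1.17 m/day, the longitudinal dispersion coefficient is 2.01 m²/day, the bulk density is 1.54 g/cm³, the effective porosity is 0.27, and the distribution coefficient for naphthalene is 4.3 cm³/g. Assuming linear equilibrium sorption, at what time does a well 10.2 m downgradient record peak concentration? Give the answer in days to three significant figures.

Retardation factor R = 1 + ρ_b·K_d/n = 1 + 1.54 × 4.3/0.27 = 25.53.
Sorption retards both mechanisms: v_R = v/R = 0.04583 m/day, D_R = D/R = 0.07873 m²/day.
Peak time from v_R²t² + 2D_R t − x² = 0: t = (√(D_R² + v_R²x²) − D_R)/v_R².
√(D_R² + v_R²x²) = √(0.07873² + 0.04583² × 10.2²) = 0.4740; v_R² = 0.002100.
t = (0.4740 − 0.07873)/0.002100 = 188 days.

188 days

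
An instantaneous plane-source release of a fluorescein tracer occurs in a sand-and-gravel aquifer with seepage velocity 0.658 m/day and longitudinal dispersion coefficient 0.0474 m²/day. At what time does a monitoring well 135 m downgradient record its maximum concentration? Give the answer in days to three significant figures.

205 days

For the 1D instantaneous-source solution, setting ∂C/∂t = 0 at fixed x gives v²t² + 2Dt − x² = 0, so t = (√(D² + v²x²) − D)/v².
√(D² + v²x²) = √(0.0474² + 0.658² × 135²) = 88.83; v² = 0.432964.
t = (88.83 − 0.0474)/0.432964 = 205 days (vs. the pure-advection estimate x/v = 205 d).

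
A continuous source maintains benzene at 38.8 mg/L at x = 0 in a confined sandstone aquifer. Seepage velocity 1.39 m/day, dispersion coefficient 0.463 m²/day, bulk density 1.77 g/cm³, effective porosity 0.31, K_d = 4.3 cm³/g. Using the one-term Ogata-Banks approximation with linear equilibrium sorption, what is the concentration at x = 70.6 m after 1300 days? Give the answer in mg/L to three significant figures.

19.7 mg/L

Retardation factor R = 1 + ρ_b·K_d/n = 1 + 1.77 × 4.3/0.31 = 25.55.
Sorption retards both mechanisms: v_R = v/R = 0.05440 m/day, D_R = D/R = 0.01812 m²/day.
v_R·t = 0.05440 × 1300 = 70.72 m; 2√(D_R t) = 9.707 m; argument = (70.6 − 70.72)/9.707 = -0.01236.
C = C₀ × ½·erfc(-0.01236) = 38.8 × 0.5070 = 19.7 mg/L.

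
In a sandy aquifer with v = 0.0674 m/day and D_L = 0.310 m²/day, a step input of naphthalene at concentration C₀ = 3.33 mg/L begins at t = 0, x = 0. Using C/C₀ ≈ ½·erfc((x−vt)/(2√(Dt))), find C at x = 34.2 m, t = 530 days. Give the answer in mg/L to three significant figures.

1.78 mg/L

For a continuous step input, C/C₀ ≈ ½·erfc((x−vt)/(2√(Dt))).
vt = 0.0674 × 530 = 35.722 m and 2√(Dt) = 2√(0.310 × 530) = 25.64 m.
Argument (x−vt)/(2√(Dt)) = (34.2 − 35.722)/25.64 = -0.05936; ½·erfc(-0.05936) = 0.5335.
C = 3.33 × 0.5335 = 1.78 mg/L.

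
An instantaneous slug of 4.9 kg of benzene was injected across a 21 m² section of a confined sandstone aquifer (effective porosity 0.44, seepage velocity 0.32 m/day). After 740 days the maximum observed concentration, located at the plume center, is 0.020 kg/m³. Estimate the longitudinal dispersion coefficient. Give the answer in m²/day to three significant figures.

0.0756 m²/day

At the plume center C_max = M/(n_e·A·√(4πDt)), so D = M²/(4πt·(n_e·A·C_max)²).
n_e·A·C_max = 0.44 × 21 × 0.020 = 0.1848 kg/m.
D = 4.9²/(4π × 740 × 0.1848²) = 0.0756 m²/day.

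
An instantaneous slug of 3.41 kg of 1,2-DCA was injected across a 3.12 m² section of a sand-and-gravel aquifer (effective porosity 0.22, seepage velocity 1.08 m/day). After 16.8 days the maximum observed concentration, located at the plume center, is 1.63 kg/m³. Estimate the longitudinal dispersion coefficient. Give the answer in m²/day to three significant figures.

0.0440 m²/day

At the plume center C_max = M/(n_e·A·√(4πDt)), so D = M²/(4πt·(n_e·A·C_max)²).
n_e·A·C_max = 0.22 × 3.12 × 1.63 = 1.119 kg/m.
D = 3.41²/(4π × 16.8 × 1.119²) = 0.0440 m²/day.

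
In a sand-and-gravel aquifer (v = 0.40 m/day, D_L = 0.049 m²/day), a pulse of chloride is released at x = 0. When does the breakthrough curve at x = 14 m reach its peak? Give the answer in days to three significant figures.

For the 1D instantaneous-source solution, setting ∂C/∂t = 0 at fixed x gives v²t² + 2Dt − x² = 0, so t = (√(D² + v²x²) − D)/v².
√(D² + v²x²) = √(0.049² + 0.40² × 14²) = 5.600; v² = 0.16.
t = (5.600 − 0.049)/0.16 = 34.7 days (vs. the pure-advection estimate x/v = 35.0 d).

34.7 days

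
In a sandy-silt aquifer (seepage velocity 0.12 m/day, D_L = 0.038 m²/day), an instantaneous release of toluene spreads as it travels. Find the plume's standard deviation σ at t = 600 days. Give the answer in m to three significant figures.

Dispersive spreading gives a Gaussian with σ² = 2Dt; advection only shifts the center.
σ = √(2 × 0.038 × 600) = 6.75 m.

6.75 m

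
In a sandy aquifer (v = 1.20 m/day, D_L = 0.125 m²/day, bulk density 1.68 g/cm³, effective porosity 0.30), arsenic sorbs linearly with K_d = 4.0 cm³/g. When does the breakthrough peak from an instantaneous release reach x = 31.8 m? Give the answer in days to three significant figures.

Retardation factor R = 1 + ρ_b·K_d/n = 1 + 1.68 × 4.0/0.30 = 23.40.
Sorption retards both mechanisms: v_R = v/R = 0.05128 m/day, D_R = D/R = 0.005342 m²/day.
Peak time from v_R²t² + 2D_R t − x² = 0: t = (√(D_R² + v_R²x²) − D_R)/v_R².
√(D_R² + v_R²x²) = √(0.005342² + 0.05128² × 31.8²) = 1.631; v_R² = 0.002630.
t = (1.631 − 0.005342)/0.002630 = 618 days.

618 days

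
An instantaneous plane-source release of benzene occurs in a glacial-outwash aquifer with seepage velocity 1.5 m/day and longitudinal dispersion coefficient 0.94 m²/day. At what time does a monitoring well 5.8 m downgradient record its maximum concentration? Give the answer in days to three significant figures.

For the 1D instantaneous-source solution, setting ∂C/∂t = 0 at fixed x gives v²t² + 2Dt − x² = 0, so t = (√(D² + v²x²) − D)/v².
√(D² + v²x²) = √(0.94² + 1.5² × 5.8²) = 8.751; v² = 2.25.
t = (8.751 − 0.94)/2.25 = 3.47 days (vs. the pure-advection estimate x/v = 3.87 d).

3.47 days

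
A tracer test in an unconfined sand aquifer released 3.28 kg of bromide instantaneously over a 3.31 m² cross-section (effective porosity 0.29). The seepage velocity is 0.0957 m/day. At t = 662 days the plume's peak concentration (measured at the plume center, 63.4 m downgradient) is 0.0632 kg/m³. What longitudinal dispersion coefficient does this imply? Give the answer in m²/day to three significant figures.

At the plume center C_max = M/(n_e·A·√(4πDt)), so D = M²/(4πt·(n_e·A·C_max)²).
n_e·A·C_max = 0.29 × 3.31 × 0.0632 = 0.06067 kg/m.
D = 3.28²/(4π × 662 × 0.06067²) = 0.351 m²/day.

0.351 m²/day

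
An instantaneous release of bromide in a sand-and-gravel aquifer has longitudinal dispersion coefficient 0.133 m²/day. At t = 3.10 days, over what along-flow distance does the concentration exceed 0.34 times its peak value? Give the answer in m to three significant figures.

2.67 m

The plume is Gaussian with σ = √(2Dt) = √(2 × 0.133 × 3.10) = 0.9081 m.
C/C_peak = exp(−Δx²/(2σ²)) = 0.34 ⇒ Δx = σ·√(−2 ln 0.34) = 0.9081 × 1.469 = 1.334 m.
Width = 2Δx = 2.67 m.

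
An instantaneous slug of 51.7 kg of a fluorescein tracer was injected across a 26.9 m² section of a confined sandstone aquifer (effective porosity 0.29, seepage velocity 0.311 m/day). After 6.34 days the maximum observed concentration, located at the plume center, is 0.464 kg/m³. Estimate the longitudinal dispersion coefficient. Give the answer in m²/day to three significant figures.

2.56 m²/day

At the plume center C_max = M/(n_e·A·√(4πDt)), so D = M²/(4πt·(n_e·A·C_max)²).
n_e·A·C_max = 0.29 × 26.9 × 0.464 = 3.620 kg/m.
D = 51.7²/(4π × 6.34 × 3.620²) = 2.56 m²/day.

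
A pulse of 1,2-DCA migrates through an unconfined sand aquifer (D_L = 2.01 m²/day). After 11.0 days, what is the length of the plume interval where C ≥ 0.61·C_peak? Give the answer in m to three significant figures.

The plume is Gaussian with σ = √(2Dt) = √(2 × 2.01 × 11.0) = 6.650 m.
C/C_peak = exp(−Δx²/(2σ²)) = 0.61 ⇒ Δx = σ·√(−2 ln 0.61) = 6.650 × 0.9943 = 6.612 m.
Width = 2Δx = 13.2 m.

13.2 m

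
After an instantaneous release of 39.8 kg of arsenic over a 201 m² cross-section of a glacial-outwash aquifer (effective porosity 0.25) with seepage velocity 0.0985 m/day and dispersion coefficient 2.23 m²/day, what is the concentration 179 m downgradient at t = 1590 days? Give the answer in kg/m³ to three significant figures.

0.00362 kg/m³

For an instantaneous plane source, C(x,t) = M/(n_e·A·√(4πDt)) · exp(−(x−vt)²/(4Dt)), with n_e·A the pore (flow) area.
Plume center vt = 0.0985 × 1590 = 156.615 m, so the well at 179 m is 22.385 m downgradient of the peak.
√(4πDt) = 211.1 m, giving peak height M/(n_e·A·√(4πDt)) = 39.8/(0.25 × 201 × 211.1) = 0.003752 kg/m³.
(x−vt)²/(4Dt) = (22.385)²/(4 × 2.23 × 1590) = 0.03533; exp(−0.03533) = 0.9653.
C = 0.003752 × 0.9653 = 0.00362 kg/m³.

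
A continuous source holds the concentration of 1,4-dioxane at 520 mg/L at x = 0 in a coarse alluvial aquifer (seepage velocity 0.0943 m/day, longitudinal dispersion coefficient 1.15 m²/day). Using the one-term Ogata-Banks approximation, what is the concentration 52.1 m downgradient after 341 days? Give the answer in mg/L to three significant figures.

For a continuous step input, C/C₀ ≈ ½·erfc((x−vt)/(2√(Dt))).
vt = 0.0943 × 341 = 32.1563 m and 2√(Dt) = 2√(1.15 × 341) = 39.61 m.
Argument (x−vt)/(2√(Dt)) = (52.1 − 32.1563)/39.61 = 0.5035; ½·erfc(0.5035) = 0.2382.
C = 520 × 0.2382 = 124 mg/L.

124 mg/L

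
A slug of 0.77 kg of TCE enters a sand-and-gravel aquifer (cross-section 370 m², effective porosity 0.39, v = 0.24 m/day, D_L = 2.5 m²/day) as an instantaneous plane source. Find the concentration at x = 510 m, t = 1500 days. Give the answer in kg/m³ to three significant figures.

For an instantaneous plane source, C(x,t) = M/(n_e·A·√(4πDt)) · exp(−(x−vt)²/(4Dt)), with n_e·A the pore (flow) area.
Plume center vt = 0.24 × 1500 = 360 m, so the well at 510 m is 150 m downgradient of the peak.
√(4πDt) = 217.1 m, giving peak height M/(n_e·A·√(4πDt)) = 0.77/(0.39 × 370 × 217.1) = 2.458e-05 kg/m³.
(x−vt)²/(4Dt) = (150)²/(4 × 2.5 × 1500) = 1.500; exp(−1.500) = 0.2231.
C = 2.458e-05 × 0.2231 = 5.48e-06 kg/m³.

5.48e-06 kg/m³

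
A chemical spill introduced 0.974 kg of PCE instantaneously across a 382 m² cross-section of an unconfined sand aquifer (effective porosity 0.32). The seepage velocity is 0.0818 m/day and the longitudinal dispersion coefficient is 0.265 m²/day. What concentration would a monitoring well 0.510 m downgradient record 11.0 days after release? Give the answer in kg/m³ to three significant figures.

For an instantaneous plane source, C(x,t) = M/(n_e·A·√(4πDt)) · exp(−(x−vt)²/(4Dt)), with n_e·A the pore (flow) area.
Plume center vt = 0.0818 × 11.0 = 0.8998 m, so the well at 0.510 m is 0.3898 m upgradient of the peak.
√(4πDt) = 6.052 m, giving peak height M/(n_e·A·√(4πDt)) = 0.974/(0.32 × 382 × 6.052) = 0.001317 kg/m³.
(x−vt)²/(4Dt) = (-0.3898)²/(4 × 0.265 × 11.0) = 0.01303; exp(−0.01303) = 0.9871.
C = 0.001317 × 0.9871 = 0.00130 kg/m³.

0.00130 kg/m³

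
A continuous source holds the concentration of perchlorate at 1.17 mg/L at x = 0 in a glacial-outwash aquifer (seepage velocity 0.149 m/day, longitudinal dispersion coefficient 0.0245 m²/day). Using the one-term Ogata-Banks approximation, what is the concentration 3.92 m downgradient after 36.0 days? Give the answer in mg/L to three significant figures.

For a continuous step input, C/C₀ ≈ ½·erfc((x−vt)/(2√(Dt))).
vt = 0.149 × 36.0 = 5.364 m and 2√(Dt) = 2√(0.0245 × 36.0) = 1.878 m.
Argument (x−vt)/(2√(Dt)) = (3.92 − 5.364)/1.878 = -0.7689; ½·erfc(-0.7689) = 0.8616.
C = 1.17 × 0.8616 = 1.01 mg/L.

1.01 mg/L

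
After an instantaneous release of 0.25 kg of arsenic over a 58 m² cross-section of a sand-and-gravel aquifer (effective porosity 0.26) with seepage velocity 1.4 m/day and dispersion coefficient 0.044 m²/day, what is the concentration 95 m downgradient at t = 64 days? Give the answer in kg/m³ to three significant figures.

0.000209 kg/m³

For an instantaneous plane source, C(x,t) = M/(n_e·A·√(4πDt)) · exp(−(x−vt)²/(4Dt)), with n_e·A the pore (flow) area.
Plume center vt = 1.4 × 64 = 89.6 m, so the well at 95 m is 5.4 m downgradient of the peak.
√(4πDt) = 5.949 m, giving peak height M/(n_e·A·√(4πDt)) = 0.25/(0.26 × 58 × 5.949) = 0.002787 kg/m³.
(x−vt)²/(4Dt) = (5.4)²/(4 × 0.044 × 64) = 2.589; exp(−2.589) = 0.07510.
C = 0.002787 × 0.07510 = 0.000209 kg/m³.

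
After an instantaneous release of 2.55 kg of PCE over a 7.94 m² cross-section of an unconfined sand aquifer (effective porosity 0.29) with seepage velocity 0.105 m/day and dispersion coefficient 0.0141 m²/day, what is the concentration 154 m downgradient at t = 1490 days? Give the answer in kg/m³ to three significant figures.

0.0635 kg/m³

For an instantaneous plane source, C(x,t) = M/(n_e·A·√(4πDt)) · exp(−(x−vt)²/(4Dt)), with n_e·A the pore (flow) area.
Plume center vt = 0.105 × 1490 = 156.45 m, so the well at 154 m is 2.45 m upgradient of the peak.
√(4πDt) = 16.25 m, giving peak height M/(n_e·A·√(4πDt)) = 2.55/(0.29 × 7.94 × 16.25) = 0.06815 kg/m³.
(x−vt)²/(4Dt) = (-2.45)²/(4 × 0.0141 × 1490) = 0.07143; exp(−0.07143) = 0.9311.
C = 0.06815 × 0.9311 = 0.0635 kg/m³.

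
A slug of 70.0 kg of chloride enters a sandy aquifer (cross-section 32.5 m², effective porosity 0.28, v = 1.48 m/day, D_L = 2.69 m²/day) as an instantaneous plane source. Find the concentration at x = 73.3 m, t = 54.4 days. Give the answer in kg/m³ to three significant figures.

0.164 kg/m³

For an instantaneous plane source, C(x,t) = M/(n_e·A·√(4πDt)) · exp(−(x−vt)²/(4Dt)), with n_e·A the pore (flow) area.
Plume center vt = 1.48 × 54.4 = 80.512 m, so the well at 73.3 m is 7.212 m upgradient of the peak.
√(4πDt) = 42.88 m, giving peak height M/(n_e·A·√(4πDt)) = 70.0/(0.28 × 32.5 × 42.88) = 0.1794 kg/m³.
(x−vt)²/(4Dt) = (-7.212)²/(4 × 2.69 × 54.4) = 0.08886; exp(−0.08886) = 0.9150.
C = 0.1794 × 0.9150 = 0.164 kg/m³.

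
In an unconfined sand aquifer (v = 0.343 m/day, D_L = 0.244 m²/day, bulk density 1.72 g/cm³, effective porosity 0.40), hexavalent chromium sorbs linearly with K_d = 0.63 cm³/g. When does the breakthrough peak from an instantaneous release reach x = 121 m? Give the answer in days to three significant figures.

1300 days

Retardation factor R = 1 + ρ_b·K_d/n = 1 + 1.72 × 0.63/0.40 = 3.709.
Sorption retards both mechanisms: v_R = v/R = 0.09248 m/day, D_R = D/R = 0.06579 m²/day.
Peak time from v_R²t² + 2D_R t − x² = 0: t = (√(D_R² + v_R²x²) − D_R)/v_R².
√(D_R² + v_R²x²) = √(0.06579² + 0.09248² × 121²) = 11.19; v_R² = 0.008553.
t = (11.19 − 0.06579)/0.008553 = 1300 days.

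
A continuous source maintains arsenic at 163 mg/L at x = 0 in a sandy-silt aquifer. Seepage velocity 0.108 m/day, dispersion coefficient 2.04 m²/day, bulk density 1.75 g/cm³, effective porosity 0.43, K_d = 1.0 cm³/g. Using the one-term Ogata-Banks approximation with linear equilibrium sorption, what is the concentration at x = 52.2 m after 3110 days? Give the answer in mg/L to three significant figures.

Retardation factor R = 1 + ρ_b·K_d/n = 1 + 1.75 × 1.0/0.43 = 5.070.
Sorption retards both mechanisms: v_R = v/R = 0.02130 m/day, D_R = D/R = 0.4024 m²/day.
v_R·t = 0.02130 × 3110 = 66.243 m; 2√(D_R t) = 70.75 m; argument = (52.2 − 66.243)/70.75 = -0.1985.
C = C₀ × ½·erfc(-0.1985) = 163 × 0.6105 = 99.5 mg/L.

99.5 mg/L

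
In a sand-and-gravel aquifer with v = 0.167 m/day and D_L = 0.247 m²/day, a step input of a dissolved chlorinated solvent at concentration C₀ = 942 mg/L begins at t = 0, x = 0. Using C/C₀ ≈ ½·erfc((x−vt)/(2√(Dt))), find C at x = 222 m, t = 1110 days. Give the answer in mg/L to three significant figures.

For a continuous step input, C/C₀ ≈ ½·erfc((x−vt)/(2√(Dt))).
vt = 0.167 × 1110 = 185.37 m and 2√(Dt) = 2√(0.247 × 1110) = 33.12 m.
Argument (x−vt)/(2√(Dt)) = (222 − 185.37)/33.12 = 1.106; ½·erfc(1.106) = 0.05889.
C = 942 × 0.05889 = 55.5 mg/L.

55.5 mg/L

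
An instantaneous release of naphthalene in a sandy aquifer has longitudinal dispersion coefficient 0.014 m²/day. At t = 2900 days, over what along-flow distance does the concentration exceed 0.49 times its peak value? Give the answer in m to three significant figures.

21.5 m

The plume is Gaussian with σ = √(2Dt) = √(2 × 0.014 × 2900) = 9.011 m.
C/C_peak = exp(−Δx²/(2σ²)) = 0.49 ⇒ Δx = σ·√(−2 ln 0.49) = 9.011 × 1.194 = 10.76 m.
Width = 2Δx = 21.5 m.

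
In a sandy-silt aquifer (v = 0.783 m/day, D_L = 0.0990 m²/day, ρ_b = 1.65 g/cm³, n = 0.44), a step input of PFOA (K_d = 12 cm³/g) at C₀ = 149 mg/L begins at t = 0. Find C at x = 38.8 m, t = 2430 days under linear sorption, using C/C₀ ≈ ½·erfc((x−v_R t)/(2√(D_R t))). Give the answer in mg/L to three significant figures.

Retardation factor R = 1 + ρ_b·K_d/n = 1 + 1.65 × 12/0.44 = 46.00.
Sorption retards both mechanisms: v_R = v/R = 0.01702 m/day, D_R = D/R = 0.002152 m²/day.
v_R·t = 0.01702 × 2430 = 41.3586 m; 2√(D_R t) = 4.574 m; argument = (38.8 − 41.3586)/4.574 = -0.5594.
C = C₀ × ½·erfc(-0.5594) = 149 × 0.7856 = 117 mg/L.

117 mg/L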